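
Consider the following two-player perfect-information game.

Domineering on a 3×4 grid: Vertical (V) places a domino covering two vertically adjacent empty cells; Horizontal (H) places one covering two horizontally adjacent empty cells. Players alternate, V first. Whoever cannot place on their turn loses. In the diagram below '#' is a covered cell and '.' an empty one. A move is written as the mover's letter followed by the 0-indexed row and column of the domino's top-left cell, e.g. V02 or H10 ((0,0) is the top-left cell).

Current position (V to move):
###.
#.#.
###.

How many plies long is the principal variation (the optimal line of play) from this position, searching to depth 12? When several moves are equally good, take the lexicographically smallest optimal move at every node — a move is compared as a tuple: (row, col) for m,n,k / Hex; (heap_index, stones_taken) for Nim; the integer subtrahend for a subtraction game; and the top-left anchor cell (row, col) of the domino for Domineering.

[###./#.#./###.] V move#1: V03:+1/####/#.##/###.*, V13:+1/###./#.##/####
[####/#.##/###.] end (terminal -1, H#2); searched ###./#.#./###. to 12

PV length from [###./#.#./###.]: 1 ply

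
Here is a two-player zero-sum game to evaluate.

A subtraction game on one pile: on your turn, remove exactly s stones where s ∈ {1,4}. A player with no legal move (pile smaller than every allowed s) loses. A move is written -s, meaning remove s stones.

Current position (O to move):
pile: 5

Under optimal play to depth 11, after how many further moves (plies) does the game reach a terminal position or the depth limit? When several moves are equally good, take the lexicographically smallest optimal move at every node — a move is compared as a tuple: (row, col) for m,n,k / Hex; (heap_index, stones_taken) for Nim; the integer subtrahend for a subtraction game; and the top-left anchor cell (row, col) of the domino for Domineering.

ply 1, O at 5 | -1=-1→4*; -4=-1→1
ply 2, X at 4 | -1=-1→3; -4=+1→0*
ply 3: 0 is terminal -1 (O); from 5 depth 11

PV length from [5]: 2 plies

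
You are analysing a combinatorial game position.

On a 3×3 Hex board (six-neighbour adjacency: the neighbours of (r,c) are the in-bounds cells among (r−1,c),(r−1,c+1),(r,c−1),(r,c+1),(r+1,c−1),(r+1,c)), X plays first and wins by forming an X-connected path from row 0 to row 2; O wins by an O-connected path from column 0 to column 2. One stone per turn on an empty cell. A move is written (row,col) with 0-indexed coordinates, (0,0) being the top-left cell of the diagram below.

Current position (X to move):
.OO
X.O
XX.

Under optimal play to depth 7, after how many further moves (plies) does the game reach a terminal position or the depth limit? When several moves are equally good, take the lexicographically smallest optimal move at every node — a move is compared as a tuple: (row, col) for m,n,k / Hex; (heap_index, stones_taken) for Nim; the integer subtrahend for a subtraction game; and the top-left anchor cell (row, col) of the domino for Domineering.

PV length from [.OO/X.O/XX.]: 1 ply

p1 X@[.OO/X.O/XX.]: (0,0)[XOO/X.O/XX.]+1* (1,1)[.OO/XXO/XX.]-1 (2,2)[.OO/X.O/XXX]-1
p2 O@[XOO/X.O/XX.] terminal -1; root [.OO/X.O/XX.] d7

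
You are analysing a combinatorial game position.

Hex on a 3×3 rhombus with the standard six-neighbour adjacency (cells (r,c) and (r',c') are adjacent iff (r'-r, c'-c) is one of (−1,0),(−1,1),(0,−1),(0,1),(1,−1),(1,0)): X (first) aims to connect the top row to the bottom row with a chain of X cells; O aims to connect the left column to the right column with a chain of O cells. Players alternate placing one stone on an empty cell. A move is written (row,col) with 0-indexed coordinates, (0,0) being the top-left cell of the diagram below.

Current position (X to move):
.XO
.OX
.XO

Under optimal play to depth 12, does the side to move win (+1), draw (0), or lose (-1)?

p1 X@[.XO/.OX/.XO]: (0,0)[XXO/.OX/.XO]-1* (1,0)[.XO/XOX/.XO]-1 (2,0)[.XO/.OX/XXO]-1
p2 O@[XXO/.OX/.XO]: (1,0)[XXO/OOX/.XO]+1* (2,0)[XXO/.OX/OXO]+1
p3 X@[XXO/OOX/.XO] terminal -1; root [.XO/.OX/.XO] d12

value(.XO/.OX/.XO, X) = -1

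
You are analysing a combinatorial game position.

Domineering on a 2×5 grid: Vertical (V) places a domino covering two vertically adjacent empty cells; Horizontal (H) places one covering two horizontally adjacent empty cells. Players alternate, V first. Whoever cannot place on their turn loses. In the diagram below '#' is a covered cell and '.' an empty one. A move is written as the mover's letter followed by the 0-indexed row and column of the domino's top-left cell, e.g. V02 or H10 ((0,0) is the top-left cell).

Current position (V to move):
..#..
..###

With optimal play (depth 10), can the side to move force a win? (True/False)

ply 1, V at ..#../..### | V00=+1→#.#../#.###*; V01=+1→.##../.####
ply 2, H at #.#../#.### | H03=-1→#.###/#.###*
ply 3, V at #.###/#.### | V01=+1→#####/#####*
ply 4: #####/##### is terminal -1 (H); from ..#../..### depth 10

V winning at [..#../..###]: True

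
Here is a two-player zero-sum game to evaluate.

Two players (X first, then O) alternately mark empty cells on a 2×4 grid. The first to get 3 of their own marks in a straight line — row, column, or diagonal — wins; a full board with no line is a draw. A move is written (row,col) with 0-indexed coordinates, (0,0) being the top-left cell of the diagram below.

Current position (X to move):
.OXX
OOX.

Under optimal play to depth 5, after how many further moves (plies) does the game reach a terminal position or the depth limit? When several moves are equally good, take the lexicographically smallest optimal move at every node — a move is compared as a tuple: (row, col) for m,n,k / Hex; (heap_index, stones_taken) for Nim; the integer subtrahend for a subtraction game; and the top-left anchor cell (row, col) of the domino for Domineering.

ply 1, X at .OXX/OOX. | (0,0)=+0→XOXX/OOX.*; (1,3)=+0→.OXX/OOXX
ply 2, O at XOXX/OOX. | (1,3)=+0→XOXX/OOXO*
ply 3: XOXX/OOXO is terminal +0 (X); from .OXX/OOX. depth 5

PV length from [.OXX/OOX.]: 2 plies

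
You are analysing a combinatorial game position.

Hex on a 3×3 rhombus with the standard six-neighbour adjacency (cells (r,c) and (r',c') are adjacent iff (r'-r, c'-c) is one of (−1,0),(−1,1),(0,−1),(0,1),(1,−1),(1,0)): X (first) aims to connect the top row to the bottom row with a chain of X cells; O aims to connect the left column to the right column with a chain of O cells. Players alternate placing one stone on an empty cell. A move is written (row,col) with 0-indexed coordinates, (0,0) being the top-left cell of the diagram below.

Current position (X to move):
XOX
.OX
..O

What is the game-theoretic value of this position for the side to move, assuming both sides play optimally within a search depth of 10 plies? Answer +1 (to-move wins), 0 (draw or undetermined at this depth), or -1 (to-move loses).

[XOX/.OX/..O] X move#1: (1,0):+1/XOX/XOX/..O*, (2,0):+1/XOX/.OX/X.O, (2,1):+1/XOX/.OX/.XO
[XOX/XOX/..O] O move#2: (2,0):-1/XOX/XOX/O.O*, (2,1):-1/XOX/XOX/.OO
[XOX/XOX/O.O] X move#3: (2,1):+1/XOX/XOX/OXO*
[XOX/XOX/OXO] end (terminal -1, O#4); searched XOX/.OX/..O to 10

value(XOX/.OX/..O, X) = +1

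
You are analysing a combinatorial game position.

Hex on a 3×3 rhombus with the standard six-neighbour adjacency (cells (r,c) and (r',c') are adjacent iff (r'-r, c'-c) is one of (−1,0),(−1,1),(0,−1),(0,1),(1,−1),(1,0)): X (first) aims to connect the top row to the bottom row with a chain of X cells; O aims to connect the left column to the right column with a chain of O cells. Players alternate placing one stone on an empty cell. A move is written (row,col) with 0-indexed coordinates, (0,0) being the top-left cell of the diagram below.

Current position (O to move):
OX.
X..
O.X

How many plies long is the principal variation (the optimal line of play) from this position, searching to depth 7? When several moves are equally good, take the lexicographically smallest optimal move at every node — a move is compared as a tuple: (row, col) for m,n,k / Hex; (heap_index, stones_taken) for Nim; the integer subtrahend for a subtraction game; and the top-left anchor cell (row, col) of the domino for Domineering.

PV length from [OX./X../O.X]: 3 plies

ply 1, O at OX./X../O.X | (0,2)=-1→OXO/X../O.X; (1,1)=+1→OX./XO./O.X*; (1,2)=+1→OX./X.O/O.X; (2,1)=-1→OX./X../OOX
ply 2, X at OX./XO./O.X | (0,2)=-1→OXX/XO./O.X*; (1,2)=-1→OX./XOX/O.X; (2,1)=-1→OX./XO./OXX
ply 3, O at OXX/XO./O.X | (1,2)=+1→OXX/XOO/O.X*; (2,1)=-1→OXX/XO./OOX
ply 4: OXX/XOO/O.X is terminal -1 (X); from OX./X../O.X depth 7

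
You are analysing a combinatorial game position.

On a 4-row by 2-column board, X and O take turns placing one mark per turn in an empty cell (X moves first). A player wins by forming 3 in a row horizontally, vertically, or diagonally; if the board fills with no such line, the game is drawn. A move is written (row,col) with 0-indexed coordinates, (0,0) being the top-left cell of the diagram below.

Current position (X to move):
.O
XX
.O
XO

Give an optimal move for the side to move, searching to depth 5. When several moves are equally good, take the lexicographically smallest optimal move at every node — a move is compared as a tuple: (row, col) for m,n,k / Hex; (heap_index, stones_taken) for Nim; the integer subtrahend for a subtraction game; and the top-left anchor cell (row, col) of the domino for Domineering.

X's best at [.O/XX/.O/XO]: (2,0)

[.O/XX/.O/XO] X move#1: (0,0):+0/XO/XX/.O/XO, (2,0):+1/.O/XX/XO/XO*
[.O/XX/XO/XO] end (terminal -1, O#2); searched .O/XX/.O/XO to 5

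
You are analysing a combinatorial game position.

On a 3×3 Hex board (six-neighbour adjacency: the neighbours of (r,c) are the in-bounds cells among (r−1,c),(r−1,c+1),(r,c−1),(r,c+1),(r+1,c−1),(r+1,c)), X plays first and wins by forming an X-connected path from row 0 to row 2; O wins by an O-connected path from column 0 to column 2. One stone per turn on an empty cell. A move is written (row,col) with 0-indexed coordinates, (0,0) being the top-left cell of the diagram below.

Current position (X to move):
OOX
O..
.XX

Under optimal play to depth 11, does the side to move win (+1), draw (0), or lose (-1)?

value(OOX/O../.XX, X) = +1

ply 1, X at OOX/O../.XX | (1,1)=+1→OOX/OX./.XX*; (1,2)=+1→OOX/O.X/.XX; (2,0)=+1→OOX/O../XXX
ply 2: OOX/OX./.XX is terminal -1 (O); from OOX/O../.XX depth 11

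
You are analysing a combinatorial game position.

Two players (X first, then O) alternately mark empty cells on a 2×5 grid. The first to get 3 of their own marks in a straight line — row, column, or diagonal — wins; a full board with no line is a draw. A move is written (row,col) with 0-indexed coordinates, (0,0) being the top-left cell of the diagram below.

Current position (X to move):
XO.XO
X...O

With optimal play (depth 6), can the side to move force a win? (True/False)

X winning at [XO.XO/X...O]: False

p1 X@[XO.XO/X...O]: (0,2)[XOXXO/X...O]+0* (1,1)[XO.XO/XX..O]+0 (1,2)[XO.XO/X.X.O]+0 (1,3)[XO.XO/X..XO]+0
p2 O@[XOXXO/X...O]: (1,1)[XOXXO/XO..O]+0* (1,2)[XOXXO/X.O.O]+0 (1,3)[XOXXO/X..OO]+0
p3 X@[XOXXO/XO..O]: (1,2)[XOXXO/XOX.O]+0* (1,3)[XOXXO/XO.XO]+0
p4 O@[XOXXO/XOX.O]: (1,3)[XOXXO/XOXOO]+0*
p5 X@[XOXXO/XOXOO] terminal +0; root [XO.XO/X...O] d6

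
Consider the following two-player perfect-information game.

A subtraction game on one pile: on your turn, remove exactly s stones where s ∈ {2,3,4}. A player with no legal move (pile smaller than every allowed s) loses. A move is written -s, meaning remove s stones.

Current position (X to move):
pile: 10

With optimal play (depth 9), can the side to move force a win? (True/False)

p1 X@[10]: -2[8]-1 -3[7]+1* -4[6]+1
p2 O@[7]: -2[5]-1* -3[4]-1 -4[3]-1
p3 X@[5]: -2[3]-1 -3[2]-1 -4[1]+1*
p4 O@[1] terminal -1; root [10] d9

X winning at [10]: True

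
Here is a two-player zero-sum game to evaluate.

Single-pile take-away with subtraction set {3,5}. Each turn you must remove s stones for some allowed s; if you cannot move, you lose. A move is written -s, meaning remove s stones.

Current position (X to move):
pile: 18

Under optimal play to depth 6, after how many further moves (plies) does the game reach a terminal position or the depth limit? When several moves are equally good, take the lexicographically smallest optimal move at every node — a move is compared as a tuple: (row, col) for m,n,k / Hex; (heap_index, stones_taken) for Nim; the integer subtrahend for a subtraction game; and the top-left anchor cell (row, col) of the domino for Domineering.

PV length from [18]: 4 plies

[18] X move#1: -3:-1/15*, -5:-1/13
[15] O move#2: -3:-1/12, -5:+1/10*
[10] X move#3: -3:-1/7*, -5:-1/5
[7] O move#4: -3:-1/4, -5:+1/2*
[2] end (terminal -1, X#5); searched 18 to 6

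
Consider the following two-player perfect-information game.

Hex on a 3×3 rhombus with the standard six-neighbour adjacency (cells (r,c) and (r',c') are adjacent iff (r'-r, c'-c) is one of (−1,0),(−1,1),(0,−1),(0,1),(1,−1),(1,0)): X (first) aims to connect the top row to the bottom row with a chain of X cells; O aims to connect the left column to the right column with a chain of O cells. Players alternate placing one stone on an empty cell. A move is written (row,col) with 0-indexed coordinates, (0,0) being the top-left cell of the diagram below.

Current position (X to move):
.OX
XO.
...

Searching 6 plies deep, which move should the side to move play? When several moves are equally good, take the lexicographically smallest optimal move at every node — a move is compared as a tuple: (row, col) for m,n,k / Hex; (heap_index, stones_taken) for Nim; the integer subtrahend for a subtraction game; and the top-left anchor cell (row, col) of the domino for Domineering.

p1 X@[.OX/XO./...]: (0,0)[XOX/XO./...]+1* (1,2)[.OX/XOX/...]+1 (2,0)[.OX/XO./X..]+1 (2,1)[.OX/XO./.X.]-1 (2,2)[.OX/XO./..X]-1
p2 O@[XOX/XO./...]: (1,2)[XOX/XOO/...]-1* (2,0)[XOX/XO./O..]-1 (2,1)[XOX/XO./.O.]-1 (2,2)[XOX/XO./..O]-1
p3 X@[XOX/XOO/...]: (2,0)[XOX/XOO/X..]+1* (2,1)[XOX/XOO/.X.]-1 (2,2)[XOX/XOO/..X]-1
p4 O@[XOX/XOO/X..] terminal -1; root [.OX/XO./...] d6

X's best at [.OX/XO./...]: (0,0)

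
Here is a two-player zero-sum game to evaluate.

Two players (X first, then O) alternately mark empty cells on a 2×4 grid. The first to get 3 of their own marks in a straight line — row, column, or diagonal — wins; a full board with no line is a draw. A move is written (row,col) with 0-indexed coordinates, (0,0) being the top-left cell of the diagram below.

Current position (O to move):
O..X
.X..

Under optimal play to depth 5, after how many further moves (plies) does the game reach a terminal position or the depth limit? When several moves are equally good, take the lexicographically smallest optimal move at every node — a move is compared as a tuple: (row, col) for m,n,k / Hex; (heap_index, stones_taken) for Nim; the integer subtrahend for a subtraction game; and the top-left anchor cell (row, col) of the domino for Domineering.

PV length from [O..X/.X..]: 5 plies

ply 1, O at O..X/.X.. | (0,1)=+0→OO.X/.X..*; (0,2)=+0→O.OX/.X..; (1,0)=+0→O..X/OX..; (1,2)=+0→O..X/.XO.; (1,3)=+0→O..X/.X.O
ply 2, X at OO.X/.X.. | (0,2)=+0→OOXX/.X..*; (1,0)=-1→OO.X/XX..; (1,2)=-1→OO.X/.XX.; (1,3)=-1→OO.X/.X.X
ply 3, O at OOXX/.X.. | (1,0)=+0→OOXX/OX..*; (1,2)=+0→OOXX/.XO.; (1,3)=+0→OOXX/.X.O
ply 4, X at OOXX/OX.. | (1,2)=+0→OOXX/OXX.*; (1,3)=+0→OOXX/OX.X
ply 5, O at OOXX/OXX. | (1,3)=+0→OOXX/OXXO*
ply 6: OOXX/OXXO is terminal +0 (X); from O..X/.X.. depth 5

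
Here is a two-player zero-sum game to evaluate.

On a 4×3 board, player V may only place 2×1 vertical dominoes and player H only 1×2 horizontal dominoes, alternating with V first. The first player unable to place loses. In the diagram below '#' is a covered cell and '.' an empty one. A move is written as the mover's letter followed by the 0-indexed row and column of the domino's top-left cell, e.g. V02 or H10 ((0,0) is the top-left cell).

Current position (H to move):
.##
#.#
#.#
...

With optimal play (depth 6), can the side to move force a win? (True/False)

p1 H@[.##/#.#/#.#/...]: H30[.##/#.#/#.#/##.]-1* H31[.##/#.#/#.#/.##]-1
p2 V@[.##/#.#/#.#/##.]: V11[.##/###/###/##.]+1*
p3 H@[.##/###/###/##.] terminal -1; root [.##/#.#/#.#/...] d6

H winning at [.##/#.#/#.#/...]: False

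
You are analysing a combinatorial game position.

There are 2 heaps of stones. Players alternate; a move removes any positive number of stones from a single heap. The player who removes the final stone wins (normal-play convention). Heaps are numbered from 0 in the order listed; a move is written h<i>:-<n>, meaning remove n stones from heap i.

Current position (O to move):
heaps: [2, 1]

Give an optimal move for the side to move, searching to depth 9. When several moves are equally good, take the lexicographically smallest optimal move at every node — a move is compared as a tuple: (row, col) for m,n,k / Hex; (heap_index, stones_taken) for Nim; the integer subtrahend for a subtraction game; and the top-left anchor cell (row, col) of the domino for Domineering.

p1 O@[(2,1)]: h0:-1[(1,1)]+1* h0:-2[(0,1)]-1 h1:-1[(2,0)]-1
p2 X@[(1,1)]: h0:-1[(0,1)]-1* h1:-1[(1,0)]-1
p3 O@[(0,1)]: h1:-1[(0,0)]+1*
p4 X@[(0,0)] terminal -1; root [(2,1)] d9

O's best at [(2,1)]: h0:-1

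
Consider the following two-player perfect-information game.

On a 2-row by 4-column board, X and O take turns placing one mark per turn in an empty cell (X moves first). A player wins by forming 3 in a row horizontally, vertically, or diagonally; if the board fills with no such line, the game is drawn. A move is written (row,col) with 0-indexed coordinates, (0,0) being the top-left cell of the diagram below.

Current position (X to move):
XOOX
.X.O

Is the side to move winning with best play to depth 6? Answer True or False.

[XOOX/.X.O] X move#1: (1,0):+0/XOOX/XX.O*, (1,2):+0/XOOX/.XXO
[XOOX/XX.O] O move#2: (1,2):+0/XOOX/XXOO*
[XOOX/XXOO] end (terminal +0, X#3); searched XOOX/.X.O to 6

X winning at [XOOX/.X.O]: False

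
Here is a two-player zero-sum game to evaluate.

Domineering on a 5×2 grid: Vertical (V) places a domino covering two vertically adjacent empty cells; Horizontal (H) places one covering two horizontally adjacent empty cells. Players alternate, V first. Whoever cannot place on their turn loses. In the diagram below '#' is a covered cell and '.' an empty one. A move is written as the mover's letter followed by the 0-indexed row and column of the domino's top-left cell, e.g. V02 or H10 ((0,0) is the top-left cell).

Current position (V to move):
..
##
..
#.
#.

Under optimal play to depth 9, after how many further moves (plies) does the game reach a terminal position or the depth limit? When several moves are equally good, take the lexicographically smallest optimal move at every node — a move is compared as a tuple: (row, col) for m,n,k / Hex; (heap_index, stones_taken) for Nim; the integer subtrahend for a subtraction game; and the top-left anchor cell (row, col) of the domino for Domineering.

p1 V@[../##/../#./#.]: V21[../##/.#/##/#.]-1* V31[../##/../##/##]-1
p2 H@[../##/.#/##/#.]: H00[##/##/.#/##/#.]+1*
p3 V@[##/##/.#/##/#.] terminal -1; root [../##/../#./#.] d9

PV length from [../##/../#./#.]: 2 plies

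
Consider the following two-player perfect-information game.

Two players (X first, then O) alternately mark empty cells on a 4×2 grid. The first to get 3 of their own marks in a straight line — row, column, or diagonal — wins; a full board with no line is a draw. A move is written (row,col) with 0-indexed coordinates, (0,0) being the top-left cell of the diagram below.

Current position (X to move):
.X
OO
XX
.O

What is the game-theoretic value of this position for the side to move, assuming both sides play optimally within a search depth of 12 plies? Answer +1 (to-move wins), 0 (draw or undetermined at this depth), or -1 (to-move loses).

value(.X/OO/XX/.O, X) = 0

[.X/OO/XX/.O] X move#1: (0,0):+0/XX/OO/XX/.O*, (3,0):+0/.X/OO/XX/XO
[XX/OO/XX/.O] O move#2: (3,0):+0/XX/OO/XX/OO*
[XX/OO/XX/OO] end (terminal +0, X#3); searched .X/OO/XX/.O to 12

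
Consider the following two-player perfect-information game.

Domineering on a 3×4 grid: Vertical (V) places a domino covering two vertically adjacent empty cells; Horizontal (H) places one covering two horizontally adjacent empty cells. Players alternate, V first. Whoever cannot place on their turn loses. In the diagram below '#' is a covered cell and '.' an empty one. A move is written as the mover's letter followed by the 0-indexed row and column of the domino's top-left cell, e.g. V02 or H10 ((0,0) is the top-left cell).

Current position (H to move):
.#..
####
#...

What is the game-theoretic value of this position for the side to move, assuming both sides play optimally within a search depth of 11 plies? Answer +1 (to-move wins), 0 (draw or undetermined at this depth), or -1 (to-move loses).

value(.#../####/#..., H) = +1

ply 1, H at .#../####/#... | H02=+1→.###/####/#...*; H21=+1→.#../####/###.; H22=+1→.#../####/#.##
ply 2: .###/####/#... is terminal -1 (V); from .#../####/#... depth 11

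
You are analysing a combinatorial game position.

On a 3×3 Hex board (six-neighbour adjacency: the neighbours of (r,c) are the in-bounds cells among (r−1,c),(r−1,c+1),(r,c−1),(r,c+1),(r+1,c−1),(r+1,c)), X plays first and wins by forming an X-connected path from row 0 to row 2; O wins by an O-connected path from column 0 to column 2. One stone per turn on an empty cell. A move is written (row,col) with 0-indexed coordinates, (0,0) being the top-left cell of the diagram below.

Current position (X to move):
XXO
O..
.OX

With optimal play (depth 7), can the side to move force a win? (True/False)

X winning at [XXO/O../.OX]: True

ply 1, X at XXO/O../.OX | (1,1)=+1→XXO/OX./.OX*; (1,2)=-1→XXO/O.X/.OX; (2,0)=-1→XXO/O../XOX
ply 2, O at XXO/OX./.OX | (1,2)=-1→XXO/OXO/.OX*; (2,0)=-1→XXO/OX./OOX
ply 3, X at XXO/OXO/.OX | (2,0)=+1→XXO/OXO/XOX*
ply 4: XXO/OXO/XOX is terminal -1 (O); from XXO/O../.OX depth 7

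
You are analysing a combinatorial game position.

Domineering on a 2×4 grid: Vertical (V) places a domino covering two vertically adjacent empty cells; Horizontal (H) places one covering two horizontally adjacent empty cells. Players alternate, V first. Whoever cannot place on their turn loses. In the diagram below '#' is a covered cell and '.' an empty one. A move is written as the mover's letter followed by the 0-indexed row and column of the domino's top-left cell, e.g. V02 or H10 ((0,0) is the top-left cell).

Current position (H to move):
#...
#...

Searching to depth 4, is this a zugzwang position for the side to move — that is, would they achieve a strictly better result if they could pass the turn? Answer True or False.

zugzwang(#.../#..., H) = False

p1 H@[#.../#...]: H01[###./#...]+1* H02[#.##/#...]+1 H11[#.../###.]+1 H12[#.../#.##]+1
p2 V@[###./#...]: V03[####/#..#]-1*
p3 H@[####/#..#]: H11[####/####]+1*
p4 V@[####/####] terminal -1; root [#.../#...] d4
suppose H passes — search the same position with V to move:
pass> p1 V@[#.../#...]: V01[##../##..]-1 V02[#.#./#.#.]+1* V03[#..#/#..#]-1
pass> p2 H@[#.#./#.#.] terminal -1; root [#.../#...] d4
for H: play +1, pass -1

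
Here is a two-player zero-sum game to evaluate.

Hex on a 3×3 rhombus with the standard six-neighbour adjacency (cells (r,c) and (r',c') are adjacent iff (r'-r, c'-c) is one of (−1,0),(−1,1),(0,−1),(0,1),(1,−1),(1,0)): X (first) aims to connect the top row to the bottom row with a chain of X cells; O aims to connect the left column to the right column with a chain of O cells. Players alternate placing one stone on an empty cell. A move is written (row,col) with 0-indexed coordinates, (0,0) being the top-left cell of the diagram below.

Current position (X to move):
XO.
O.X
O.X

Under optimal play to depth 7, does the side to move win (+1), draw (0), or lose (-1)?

p1 X@[XO./O.X/O.X]: (0,2)[XOX/O.X/O.X]+1* (1,1)[XO./OXX/O.X]-1 (2,1)[XO./O.X/OXX]-1
p2 O@[XOX/O.X/O.X] terminal -1; root [XO./O.X/O.X] d7

value(XO./O.X/O.X, X) = +1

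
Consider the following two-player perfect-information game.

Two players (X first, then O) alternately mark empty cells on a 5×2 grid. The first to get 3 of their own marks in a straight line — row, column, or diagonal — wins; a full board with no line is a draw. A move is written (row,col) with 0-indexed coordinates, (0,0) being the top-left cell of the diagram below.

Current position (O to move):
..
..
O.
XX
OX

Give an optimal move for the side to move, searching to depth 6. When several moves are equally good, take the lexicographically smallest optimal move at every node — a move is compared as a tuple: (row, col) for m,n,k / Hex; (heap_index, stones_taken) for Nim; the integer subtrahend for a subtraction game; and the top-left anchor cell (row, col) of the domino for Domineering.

[../../O./XX/OX] O move#1: (0,0):-1/O./../O./XX/OX, (0,1):-1/.O/../O./XX/OX, (1,0):-1/../O./O./XX/OX, (1,1):-1/../.O/O./XX/OX, (2,1):+0/../../OO/XX/OX*
[../../OO/XX/OX] X move#2: (0,0):+0/X./../OO/XX/OX*, (0,1):+0/.X/../OO/XX/OX, (1,0):+0/../X./OO/XX/OX, (1,1):+0/../.X/OO/XX/OX
[X./../OO/XX/OX] O move#3: (0,1):+0/XO/../OO/XX/OX*, (1,0):+0/X./O./OO/XX/OX, (1,1):+0/X./.O/OO/XX/OX
[XO/../OO/XX/OX] X move#4: (1,0):-1/XO/X./OO/XX/OX, (1,1):+0/XO/.X/OO/XX/OX*
[XO/.X/OO/XX/OX] O move#5: (1,0):+0/XO/OX/OO/XX/OX*
[XO/OX/OO/XX/OX] end (terminal +0, X#6); searched ../../O./XX/OX to 6

O's best at [../../O./XX/OX]: (2,1)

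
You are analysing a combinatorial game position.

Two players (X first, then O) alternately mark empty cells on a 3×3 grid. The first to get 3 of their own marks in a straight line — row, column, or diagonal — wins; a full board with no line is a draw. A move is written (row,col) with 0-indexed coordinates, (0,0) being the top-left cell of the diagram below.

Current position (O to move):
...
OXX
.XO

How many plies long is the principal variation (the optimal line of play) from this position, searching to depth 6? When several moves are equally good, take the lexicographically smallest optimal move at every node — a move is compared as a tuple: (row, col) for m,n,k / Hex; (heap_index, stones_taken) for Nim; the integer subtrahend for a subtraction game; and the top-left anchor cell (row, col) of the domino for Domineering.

PV length from [.../OXX/.XO]: 4 plies

[.../OXX/.XO] O move#1: (0,0):-1/O../OXX/.XO, (0,1):+0/.O./OXX/.XO*, (0,2):-1/..O/OXX/.XO, (2,0):-1/.../OXX/OXO
[.O./OXX/.XO] X move#2: (0,0):+0/XO./OXX/.XO*, (0,2):+0/.OX/OXX/.XO, (2,0):+0/.O./OXX/XXO
[XO./OXX/.XO] O move#3: (0,2):+0/XOO/OXX/.XO*, (2,0):+0/XO./OXX/OXO
[XOO/OXX/.XO] X move#4: (2,0):+0/XOO/OXX/XXO*
[XOO/OXX/XXO] end (terminal +0, O#5); searched .../OXX/.XO to 6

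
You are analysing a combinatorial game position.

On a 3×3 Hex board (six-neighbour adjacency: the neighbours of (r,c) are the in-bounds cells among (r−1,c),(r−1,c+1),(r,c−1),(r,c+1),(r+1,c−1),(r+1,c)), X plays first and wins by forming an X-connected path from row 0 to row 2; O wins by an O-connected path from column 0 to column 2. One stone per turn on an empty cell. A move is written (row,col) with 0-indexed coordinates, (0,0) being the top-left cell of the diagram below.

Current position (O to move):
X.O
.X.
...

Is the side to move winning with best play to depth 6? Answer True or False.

[X.O/.X./...] O move#1: (0,1):-1/XOO/.X./...*, (1,0):-1/X.O/OX./..., (1,2):-1/X.O/.XO/..., (2,0):-1/X.O/.X./O.., (2,1):-1/X.O/.X./.O., (2,2):-1/X.O/.X./..O
[XOO/.X./...] X move#2: (1,0):+1/XOO/XX./...*, (1,2):-1/XOO/.XX/..., (2,0):-1/XOO/.X./X.., (2,1):-1/XOO/.X./.X., (2,2):-1/XOO/.X./..X
[XOO/XX./...] O move#3: (1,2):-1/XOO/XXO/...*, (2,0):-1/XOO/XX./O.., (2,1):-1/XOO/XX./.O., (2,2):-1/XOO/XX./..O
[XOO/XXO/...] X move#4: (2,0):+1/XOO/XXO/X..*, (2,1):+1/XOO/XXO/.X., (2,2):+1/XOO/XXO/..X
[XOO/XXO/X..] end (terminal -1, O#5); searched X.O/.X./... to 6

O winning at [X.O/.X./...]: False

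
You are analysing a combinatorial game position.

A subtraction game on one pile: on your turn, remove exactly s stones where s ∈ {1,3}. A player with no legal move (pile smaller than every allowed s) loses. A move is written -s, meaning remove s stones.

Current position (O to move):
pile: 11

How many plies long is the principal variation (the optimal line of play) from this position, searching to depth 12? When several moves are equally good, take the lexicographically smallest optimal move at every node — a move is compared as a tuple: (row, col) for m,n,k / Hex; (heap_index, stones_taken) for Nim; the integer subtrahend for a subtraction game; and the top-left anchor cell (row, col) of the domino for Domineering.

p1 O@[11]: -1[10]+1* -3[8]+1
p2 X@[10]: -1[9]-1* -3[7]-1
p3 O@[9]: -1[8]+1* -3[6]+1
p4 X@[8]: -1[7]-1* -3[5]-1
p5 O@[7]: -1[6]+1* -3[4]+1
p6 X@[6]: -1[5]-1* -3[3]-1
p7 O@[5]: -1[4]+1* -3[2]+1
p8 X@[4]: -1[3]-1* -3[1]-1
p9 O@[3]: -1[2]+1* -3[0]+1
p10 X@[2]: -1[1]-1*
p11 O@[1]: -1[0]+1*
p12 X@[0] terminal -1; root [11] d12

PV length from [11]: 11 plies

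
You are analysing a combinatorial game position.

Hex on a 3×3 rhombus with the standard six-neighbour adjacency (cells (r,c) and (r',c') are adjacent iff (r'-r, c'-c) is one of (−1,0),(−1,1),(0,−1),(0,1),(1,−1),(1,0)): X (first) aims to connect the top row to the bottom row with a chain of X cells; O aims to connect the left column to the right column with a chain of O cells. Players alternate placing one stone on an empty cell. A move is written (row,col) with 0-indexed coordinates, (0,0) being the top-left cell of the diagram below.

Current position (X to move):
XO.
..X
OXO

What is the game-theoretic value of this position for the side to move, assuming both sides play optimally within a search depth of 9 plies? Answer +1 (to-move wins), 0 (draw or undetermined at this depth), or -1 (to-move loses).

p1 X@[XO./..X/OXO]: (0,2)[XOX/..X/OXO]+1* (1,0)[XO./X.X/OXO]+1 (1,1)[XO./.XX/OXO]+1
p2 O@[XOX/..X/OXO] terminal -1; root [XO./..X/OXO] d9

value(XO./..X/OXO, X) = +1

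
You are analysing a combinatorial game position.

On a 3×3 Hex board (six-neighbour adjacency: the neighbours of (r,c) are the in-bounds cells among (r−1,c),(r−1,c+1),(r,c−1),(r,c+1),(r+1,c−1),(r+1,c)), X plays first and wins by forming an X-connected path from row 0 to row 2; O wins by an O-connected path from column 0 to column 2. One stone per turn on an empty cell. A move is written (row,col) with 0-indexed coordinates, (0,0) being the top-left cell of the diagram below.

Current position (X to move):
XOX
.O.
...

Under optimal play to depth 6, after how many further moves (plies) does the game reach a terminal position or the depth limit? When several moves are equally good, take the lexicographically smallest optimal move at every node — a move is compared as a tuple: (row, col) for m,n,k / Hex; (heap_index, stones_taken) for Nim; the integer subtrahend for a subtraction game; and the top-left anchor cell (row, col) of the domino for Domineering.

PV length from [XOX/.O./...]: 3 plies

ply 1, X at XOX/.O./... | (1,0)=+1→XOX/XO./...*; (1,2)=+1→XOX/.OX/...; (2,0)=+1→XOX/.O./X..; (2,1)=-1→XOX/.O./.X.; (2,2)=-1→XOX/.O./..X
ply 2, O at XOX/XO./... | (1,2)=-1→XOX/XOO/...*; (2,0)=-1→XOX/XO./O..; (2,1)=-1→XOX/XO./.O.; (2,2)=-1→XOX/XO./..O
ply 3, X at XOX/XOO/... | (2,0)=+1→XOX/XOO/X..*; (2,1)=-1→XOX/XOO/.X.; (2,2)=-1→XOX/XOO/..X
ply 4: XOX/XOO/X.. is terminal -1 (O); from XOX/.O./... depth 6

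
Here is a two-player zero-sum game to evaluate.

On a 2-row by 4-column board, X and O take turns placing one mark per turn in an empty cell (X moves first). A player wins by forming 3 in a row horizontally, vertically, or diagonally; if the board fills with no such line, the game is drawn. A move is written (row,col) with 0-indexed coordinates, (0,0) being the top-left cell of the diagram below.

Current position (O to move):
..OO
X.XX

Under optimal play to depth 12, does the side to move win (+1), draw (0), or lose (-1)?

value(..OO/X.XX, O) = +1

p1 O@[..OO/X.XX]: (0,0)[O.OO/X.XX]-1 (0,1)[.OOO/X.XX]+1* (1,1)[..OO/XOXX]+0
p2 X@[.OOO/X.XX] terminal -1; root [..OO/X.XX] d12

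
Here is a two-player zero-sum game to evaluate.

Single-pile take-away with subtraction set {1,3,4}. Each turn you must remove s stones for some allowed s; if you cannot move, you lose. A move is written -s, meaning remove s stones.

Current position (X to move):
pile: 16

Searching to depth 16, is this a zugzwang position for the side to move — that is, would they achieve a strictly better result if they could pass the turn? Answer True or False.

zugzwang(16, X) = True

[16] X move#1: -1:-1/15*, -3:-1/13, -4:-1/12
[15] O move#2: -1:+1/14*, -3:-1/12, -4:-1/11
[14] X move#3: -1:-1/13*, -3:-1/11, -4:-1/10
[13] O move#4: -1:-1/12, -3:-1/10, -4:+1/9*
[9] X move#5: -1:-1/8*, -3:-1/6, -4:-1/5
[8] O move#6: -1:+1/7*, -3:-1/5, -4:-1/4
[7] X move#7: -1:-1/6*, -3:-1/4, -4:-1/3
[6] O move#8: -1:-1/5, -3:-1/3, -4:+1/2*
[2] X move#9: -1:-1/1*
[1] O move#10: -1:+1/0*
[0] end (terminal -1, X#11); searched 16 to 16
pass branch (O moves first from the same position):
  | [16] O move#1: -1:-1/15*, -3:-1/13, -4:-1/12
  | [15] X move#2: -1:+1/14*, -3:-1/12, -4:-1/11
  | [14] O move#3: -1:-1/13*, -3:-1/11, -4:-1/10
  | [13] X move#4: -1:-1/12, -3:-1/10, -4:+1/9*
  | [9] O move#5: -1:-1/8*, -3:-1/6, -4:-1/5
  | [8] X move#6: -1:+1/7*, -3:-1/5, -4:-1/4
  | [7] O move#7: -1:-1/6*, -3:-1/4, -4:-1/3
  | [6] X move#8: -1:-1/5, -3:-1/3, -4:+1/2*
  | [2] O move#9: -1:-1/1*
  | [1] X move#10: -1:+1/0*
  | [0] end (terminal -1, O#11); searched 16 to 16
X moving scores -1; X passing scores +1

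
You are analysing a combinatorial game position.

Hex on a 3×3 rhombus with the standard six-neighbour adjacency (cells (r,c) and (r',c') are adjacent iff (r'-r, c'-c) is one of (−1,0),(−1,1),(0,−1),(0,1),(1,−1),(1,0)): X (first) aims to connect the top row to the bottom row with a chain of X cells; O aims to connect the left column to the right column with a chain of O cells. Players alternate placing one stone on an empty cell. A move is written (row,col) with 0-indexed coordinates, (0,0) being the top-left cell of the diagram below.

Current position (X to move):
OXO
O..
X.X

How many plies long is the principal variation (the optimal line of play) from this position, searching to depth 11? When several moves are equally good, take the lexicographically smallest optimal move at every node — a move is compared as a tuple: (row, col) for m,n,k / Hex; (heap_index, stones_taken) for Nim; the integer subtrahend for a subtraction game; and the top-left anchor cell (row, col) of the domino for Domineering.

PV length from [OXO/O../X.X]: 1 ply

p1 X@[OXO/O../X.X]: (1,1)[OXO/OX./X.X]+1* (1,2)[OXO/O.X/X.X]-1 (2,1)[OXO/O../XXX]-1
p2 O@[OXO/OX./X.X] terminal -1; root [OXO/O../X.X] d11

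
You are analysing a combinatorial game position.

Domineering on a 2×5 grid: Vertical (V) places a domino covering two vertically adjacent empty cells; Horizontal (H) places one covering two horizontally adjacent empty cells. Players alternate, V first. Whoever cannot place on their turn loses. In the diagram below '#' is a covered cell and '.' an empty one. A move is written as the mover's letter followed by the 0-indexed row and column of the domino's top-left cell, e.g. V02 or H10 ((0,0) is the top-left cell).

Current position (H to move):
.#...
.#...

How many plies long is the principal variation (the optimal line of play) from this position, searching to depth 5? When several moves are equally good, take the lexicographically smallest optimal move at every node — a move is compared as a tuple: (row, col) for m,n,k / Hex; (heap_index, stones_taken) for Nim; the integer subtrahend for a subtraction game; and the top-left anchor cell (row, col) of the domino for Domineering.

PV length from [.#.../.#...]: 4 plies

p1 H@[.#.../.#...]: H02[.###./.#...]-1* H03[.#.##/.#...]-1 H12[.#.../.###.]-1 H13[.#.../.#.##]-1
p2 V@[.###./.#...]: V00[####./##...]-1 V04[.####/.#..#]+1*
p3 H@[.####/.#..#]: H12[.####/.####]-1*
p4 V@[.####/.####]: V00[#####/#####]+1*
p5 H@[#####/#####] terminal -1; root [.#.../.#...] d5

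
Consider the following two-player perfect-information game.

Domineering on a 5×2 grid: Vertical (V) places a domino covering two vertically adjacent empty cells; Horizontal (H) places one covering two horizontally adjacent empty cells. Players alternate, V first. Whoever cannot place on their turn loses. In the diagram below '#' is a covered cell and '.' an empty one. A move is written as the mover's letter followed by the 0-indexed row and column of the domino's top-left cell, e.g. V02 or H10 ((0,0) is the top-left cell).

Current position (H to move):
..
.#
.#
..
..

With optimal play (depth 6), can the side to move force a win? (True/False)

[../.#/.#/../..] H move#1: H00:-1/##/.#/.#/../.., H30:+1/../.#/.#/##/..*, H40:+1/../.#/.#/../##
[../.#/.#/##/..] V move#2: V00:-1/#./##/.#/##/..*, V10:-1/../##/##/##/..
[#./##/.#/##/..] H move#3: H40:+1/#./##/.#/##/##*
[#./##/.#/##/##] end (terminal -1, V#4); searched ../.#/.#/../.. to 6

H winning at [../.#/.#/../..]: True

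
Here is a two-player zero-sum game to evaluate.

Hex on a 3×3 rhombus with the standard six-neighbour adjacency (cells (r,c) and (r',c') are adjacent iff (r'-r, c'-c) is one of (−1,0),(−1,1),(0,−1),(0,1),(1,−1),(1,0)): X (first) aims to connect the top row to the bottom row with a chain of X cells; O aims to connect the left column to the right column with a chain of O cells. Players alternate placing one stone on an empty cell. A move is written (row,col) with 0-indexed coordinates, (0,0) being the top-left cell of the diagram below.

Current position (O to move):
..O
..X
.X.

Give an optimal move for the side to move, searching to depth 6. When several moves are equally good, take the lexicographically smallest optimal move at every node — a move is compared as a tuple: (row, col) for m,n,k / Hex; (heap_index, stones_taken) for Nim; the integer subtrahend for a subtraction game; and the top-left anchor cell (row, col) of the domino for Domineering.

[..O/..X/.X.] O move#1: (0,0):+1/O.O/..X/.X.*, (0,1):+1/.OO/..X/.X., (1,0):+1/..O/O.X/.X., (1,1):+1/..O/.OX/.X., (2,0):+1/..O/..X/OX., (2,2):-1/..O/..X/.XO
[O.O/..X/.X.] X move#2: (0,1):-1/OXO/..X/.X.*, (1,0):-1/O.O/X.X/.X., (1,1):-1/O.O/.XX/.X., (2,0):-1/O.O/..X/XX., (2,2):-1/O.O/..X/.XX
[OXO/..X/.X.] O move#3: (1,0):-1/OXO/O.X/.X., (1,1):+1/OXO/.OX/.X.*, (2,0):-1/OXO/..X/OX., (2,2):-1/OXO/..X/.XO
[OXO/.OX/.X.] X move#4: (1,0):-1/OXO/XOX/.X.*, (2,0):-1/OXO/.OX/XX., (2,2):-1/OXO/.OX/.XX
[OXO/XOX/.X.] O move#5: (2,0):+1/OXO/XOX/OX.*, (2,2):-1/OXO/XOX/.XO
[OXO/XOX/OX.] end (terminal -1, X#6); searched ..O/..X/.X. to 6

O's best at [..O/..X/.X.]: (0,0)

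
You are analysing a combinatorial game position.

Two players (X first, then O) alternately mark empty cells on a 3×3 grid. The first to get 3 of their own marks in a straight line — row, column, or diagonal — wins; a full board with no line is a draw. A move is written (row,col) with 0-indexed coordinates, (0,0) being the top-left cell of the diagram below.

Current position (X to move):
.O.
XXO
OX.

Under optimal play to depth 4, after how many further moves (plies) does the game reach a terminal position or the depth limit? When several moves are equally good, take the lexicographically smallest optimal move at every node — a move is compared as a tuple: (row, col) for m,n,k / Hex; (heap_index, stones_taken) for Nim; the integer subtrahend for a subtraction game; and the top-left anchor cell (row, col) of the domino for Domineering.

p1 X@[.O./XXO/OX.]: (0,0)[XO./XXO/OX.]+0* (0,2)[.OX/XXO/OX.]+0 (2,2)[.O./XXO/OXX]+0
p2 O@[XO./XXO/OX.]: (0,2)[XOO/XXO/OX.]-1 (2,2)[XO./XXO/OXO]+0*
p3 X@[XO./XXO/OXO]: (0,2)[XOX/XXO/OXO]+0*
p4 O@[XOX/XXO/OXO] terminal +0; root [.O./XXO/OX.] d4

PV length from [.O./XXO/OX.]: 3 plies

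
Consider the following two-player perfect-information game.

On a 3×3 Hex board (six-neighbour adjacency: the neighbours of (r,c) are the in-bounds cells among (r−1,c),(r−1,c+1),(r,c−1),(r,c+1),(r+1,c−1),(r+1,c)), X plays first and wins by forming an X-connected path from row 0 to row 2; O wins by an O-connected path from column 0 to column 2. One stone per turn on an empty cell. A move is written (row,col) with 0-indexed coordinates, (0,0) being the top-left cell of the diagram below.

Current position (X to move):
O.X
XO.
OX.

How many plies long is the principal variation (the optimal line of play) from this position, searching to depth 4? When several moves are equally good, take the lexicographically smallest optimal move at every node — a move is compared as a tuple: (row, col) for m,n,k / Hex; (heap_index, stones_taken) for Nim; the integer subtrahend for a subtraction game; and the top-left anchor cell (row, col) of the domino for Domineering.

PV length from [O.X/XO./OX.]: 1 ply

p1 X@[O.X/XO./OX.]: (0,1)[OXX/XO./OX.]-1 (1,2)[O.X/XOX/OX.]+1* (2,2)[O.X/XO./OXX]-1
p2 O@[O.X/XOX/OX.] terminal -1; root [O.X/XO./OX.] d4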